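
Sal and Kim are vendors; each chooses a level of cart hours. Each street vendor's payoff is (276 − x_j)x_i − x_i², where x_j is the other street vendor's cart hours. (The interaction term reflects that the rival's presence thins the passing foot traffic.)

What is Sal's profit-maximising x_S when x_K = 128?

74

Sal's payoff is (276 − x_K)x_S − x_S².
∂π/∂x_S = 276 − x_K − 2x_S = 0, so x_S = 138 − 0.5x_K.
At x_K = 128: x_S = 138 − 0.5·128 = 74.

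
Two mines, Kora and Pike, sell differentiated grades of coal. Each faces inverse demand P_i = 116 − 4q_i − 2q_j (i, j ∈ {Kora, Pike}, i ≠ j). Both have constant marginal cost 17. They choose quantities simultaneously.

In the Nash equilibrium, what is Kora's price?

Mine Kora's profit: π = q_{Kora}(116 − 4q_{Kora} − 2q_{Pike}) − 17q_{Kora}.
∂π/∂q_{Kora} = 99 − 8q_{Kora} − 2q_{Pike} = 0 ⇒ q_{Kora} = 12.375 − 0.25q_{Pike}.
Setting q_{Kora} = q_{Pike} in the reaction function: q_{Kora} = 12.375 − 0.25q_{Kora}, so q_{Kora} = 12.375 / 1.25 = 9.9.
P_{Kora} = 116 − 4·9.9 − 2·9.9 = 56.6.

56.6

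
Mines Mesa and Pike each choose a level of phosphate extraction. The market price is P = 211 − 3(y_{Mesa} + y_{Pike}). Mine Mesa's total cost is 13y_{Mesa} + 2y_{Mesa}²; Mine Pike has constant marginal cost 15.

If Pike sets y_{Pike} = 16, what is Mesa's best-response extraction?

15

Mine Mesa's profit: π = y_{Mesa}(211 − 3(y_{Mesa} + y_{Pike})) − 13y_{Mesa} − 2y_{Mesa}².
∂π/∂y_{Mesa} = 198 − 10y_{Mesa} − 3y_{Pike} = 0, so y_{Mesa} = 19.8 − 0.3y_{Pike}.
At y_{Pike} = 16: y_{Mesa} = 19.8 − 0.3·16 = 15.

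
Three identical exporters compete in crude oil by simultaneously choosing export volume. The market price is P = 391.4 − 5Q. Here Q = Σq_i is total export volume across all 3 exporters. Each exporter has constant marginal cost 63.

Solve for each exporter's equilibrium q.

A representative exporter's profit is π_i = q_i(391.4 − 5Q) − 63q_i, with Q = q_i + Σ_{j≠i} q_j.
First-order condition: 328.4 − 10q_i − 5Σ_{j≠i} q_j = 0.
In a symmetric equilibrium every exporter chooses the same q, so Σ_{j≠i} q_j = 2q. The condition becomes 328.4 − 20q = 0, giving q = 328.4/20 = 16.42.

16.42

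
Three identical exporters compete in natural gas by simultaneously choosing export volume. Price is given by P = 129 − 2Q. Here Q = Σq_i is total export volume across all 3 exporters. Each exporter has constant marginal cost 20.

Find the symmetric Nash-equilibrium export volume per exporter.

13.625

A representative exporter's profit is π_i = q_i(129 − 2Q) − 20q_i, with Q = q_i + Σ_{j≠i} q_j.
First-order condition: 109 − 4q_i − 2Σ_{j≠i} q_j = 0.
Imposing symmetry (q_j = q for all j) turns Σ_{j≠i} q_j into 2q, so 109 = 8q and q = 13.625.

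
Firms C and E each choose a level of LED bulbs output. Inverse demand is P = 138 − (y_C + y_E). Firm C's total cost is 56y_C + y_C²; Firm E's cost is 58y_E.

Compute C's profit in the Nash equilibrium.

288

Firm C's profit: π = y_C(138 − (y_C + y_E)) − 56y_C − y_C².
∂π/∂y_C = 82 − 4y_C − y_E = 0, so y_C = 20.5 − 0.25y_E.
For E: ∂π/∂y_E = 80 − 2y_E − y_C = 0 ⇒ y_E = 40 − 0.5y_C.
Substituting the second reaction function into the first: y_C = 20.5 − 0.25(40 − 0.5y_C), which gives 0.875y_C = 10.5 ⇒ y_C = 12.
Then y_E = 40 − 0.5·12 = 34.
Price P = 138 − 46 = 92.
C's profit: (92 − 56)·12 − (12)² = 288.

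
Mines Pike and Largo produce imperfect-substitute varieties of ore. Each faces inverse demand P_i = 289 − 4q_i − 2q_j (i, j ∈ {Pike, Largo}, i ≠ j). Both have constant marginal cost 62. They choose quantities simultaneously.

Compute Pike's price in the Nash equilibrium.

152.8

Mine Pike's profit: π = q_{Pike}(289 − 4q_{Pike} − 2q_{Largo}) − 62q_{Pike}.
∂π/∂q_{Pike} = 227 − 8q_{Pike} − 2q_{Largo} = 0 ⇒ q_{Pike} = 28.375 − 0.25q_{Largo}.
The game is symmetric, so in equilibrium q_{Largo} = q_{Pike}: the reaction function gives 1.25q_{Pike} = 28.375, hence q_{Pike} = 22.7.
P_{Pike} = 289 − 4·22.7 − 2·22.7 = 152.8.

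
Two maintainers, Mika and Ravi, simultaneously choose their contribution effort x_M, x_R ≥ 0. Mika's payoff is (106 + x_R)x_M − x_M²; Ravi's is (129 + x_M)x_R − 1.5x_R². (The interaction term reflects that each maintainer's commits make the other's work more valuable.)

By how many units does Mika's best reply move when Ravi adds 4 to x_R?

Expanding Mika's payoff: 106x_M + x_Rx_M − x_M².
∂π/∂x_M = 106 + x_R − 2x_M = 0, so x_M = 53 + 0.5x_R.
The reaction-function slope is 0.5, so a 4-unit rise in x_R moves x_M by 0.5 × 4 = 2. Mika's best response rises — the actions are strategic complements.

2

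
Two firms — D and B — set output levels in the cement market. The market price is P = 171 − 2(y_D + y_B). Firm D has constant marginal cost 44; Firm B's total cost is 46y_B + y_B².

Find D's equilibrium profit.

1310.72

Firm D's profit: π = y_D(171 − 2(y_D + y_B)) − 44y_D.
∂π/∂y_D = 127 − 4y_D − 2y_B = 0, so y_D = 31.75 − 0.5y_B.
For B: ∂π/∂y_B = 125 − 6y_B − 2y_D = 0 ⇒ y_B = 125/6 − (1/3)y_D.
Substituting the second reaction function into the first: y_D = 31.75 − 0.5(125/6 − (1/3)y_D), which gives (5/6)y_D = 64/3 ⇒ y_D = 25.6.
Then y_B = 125/6 − (1/3)·25.6 = 12.3.
Price P = 171 − 2·37.9 = 95.2.
D's profit: (95.2 − 44)·25.6 = 1310.72.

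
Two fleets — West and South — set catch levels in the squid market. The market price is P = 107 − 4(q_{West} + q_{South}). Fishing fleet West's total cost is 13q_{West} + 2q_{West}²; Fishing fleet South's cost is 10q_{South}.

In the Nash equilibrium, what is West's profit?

Fishing fleet West's profit: π = q_{West}(107 − 4(q_{West} + q_{South})) − 13q_{West} − 2q_{West}².
∂π/∂q_{West} = 94 − 12q_{West} − 4q_{South} = 0, so q_{West} = 47/6 − (1/3)q_{South}.
For South: ∂π/∂q_{South} = 97 − 8q_{South} − 4q_{West} = 0 ⇒ q_{South} = 12.125 − 0.5q_{West}.
Plugging q_{South} into West's best response: q_{West} = 47/6 − (1/3)(12.125 − 0.5q_{West}) ⇒ (5/6)q_{West} = 91/24, so q_{West} = 4.55.
Then q_{South} = 12.125 − 0.5·4.55 = 9.85.
Price P = 107 − 4·14.4 = 49.4.
West's profit: (49.4 − 13)·4.55 − 2(4.55)² = 124.215.

124.215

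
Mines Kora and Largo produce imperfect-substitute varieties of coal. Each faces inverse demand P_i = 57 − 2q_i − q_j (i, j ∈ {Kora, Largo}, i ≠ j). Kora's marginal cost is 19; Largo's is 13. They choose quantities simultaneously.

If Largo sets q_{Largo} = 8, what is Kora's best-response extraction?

Mine Kora's profit: π = q_{Kora}(57 − 2q_{Kora} − q_{Largo}) − 19q_{Kora}.
∂π/∂q_{Kora} = 38 − 4q_{Kora} − q_{Largo} = 0 ⇒ q_{Kora} = 9.5 − 0.25q_{Largo}.
At q_{Largo} = 8: q_{Kora} = 9.5 − 0.25·8 = 7.5.

7.5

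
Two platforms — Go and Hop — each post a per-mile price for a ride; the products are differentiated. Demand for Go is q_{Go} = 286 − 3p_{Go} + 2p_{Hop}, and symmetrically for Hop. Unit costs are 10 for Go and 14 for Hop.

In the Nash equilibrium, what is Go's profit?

14595.1875

Go's profit: π = (p_{Go} − 10)(286 − 3p_{Go} + 2p_{Hop}).
∂π/∂p_{Go} = 316 − 6p_{Go} + 2p_{Hop} = 0 ⇒ p_{Go} = 158/3 + (1/3)p_{Hop}.
Similarly p_{Hop} = 164/3 + (1/3)p_{Go}.
Plugging p_{Hop} into Go's best response: p_{Go} = 158/3 + (1/3)(164/3 + (1/3)p_{Go}) ⇒ (8/9)p_{Go} = 638/9, so p_{Go} = 79.75.
Then p_{Hop} = 164/3 + (1/3)·79.75 = 81.25.
q_{Go} = 286 − 3·79.75 + 2·81.25 = 209.25.
Profit = (79.75 − 10)·209.25 = 14595.1875.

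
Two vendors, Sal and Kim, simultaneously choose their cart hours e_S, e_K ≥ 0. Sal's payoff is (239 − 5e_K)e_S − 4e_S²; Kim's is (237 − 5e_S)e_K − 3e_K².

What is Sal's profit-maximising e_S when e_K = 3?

28

Expanding Sal's payoff: 239e_S − 5e_Ke_S − 4e_S².
∂π/∂e_S = 239 − 5e_K − 8e_S = 0, so e_S = 29.875 − 0.625e_K.
At e_K = 3: e_S = 29.875 − 0.625·3 = 28.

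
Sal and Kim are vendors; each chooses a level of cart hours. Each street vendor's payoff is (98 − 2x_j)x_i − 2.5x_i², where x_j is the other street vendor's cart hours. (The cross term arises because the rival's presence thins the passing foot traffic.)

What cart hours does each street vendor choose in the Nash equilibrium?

Sal's payoff is (98 − 2x_K)x_S − 2.5x_S².
∂π/∂x_S = 98 − 2x_K − 5x_S = 0, so x_S = 19.6 − 0.4x_K.
The game is symmetric, so in equilibrium x_K = x_S: the reaction function gives 1.4x_S = 19.6, hence x_S = 14.

14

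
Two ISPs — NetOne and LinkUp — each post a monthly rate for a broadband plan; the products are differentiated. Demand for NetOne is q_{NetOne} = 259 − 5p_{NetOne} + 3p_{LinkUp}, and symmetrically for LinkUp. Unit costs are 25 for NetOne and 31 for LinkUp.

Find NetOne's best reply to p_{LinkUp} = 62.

57

NetOne's profit: π = (p_{NetOne} − 25)(259 − 5p_{NetOne} + 3p_{LinkUp}).
∂π/∂p_{NetOne} = 384 − 10p_{NetOne} + 3p_{LinkUp} = 0 ⇒ p_{NetOne} = 38.4 + 0.3p_{LinkUp}.
At p_{LinkUp} = 62: p_{NetOne} = 38.4 + 0.3·62 = 57.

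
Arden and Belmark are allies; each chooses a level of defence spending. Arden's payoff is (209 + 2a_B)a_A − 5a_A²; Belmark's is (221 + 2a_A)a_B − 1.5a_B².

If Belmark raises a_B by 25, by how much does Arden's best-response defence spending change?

Expanding Arden's payoff: 209a_A + 2a_Ba_A − 5a_A².
∂π/∂a_A = 209 + 2a_B − 10a_A = 0, so a_A = 20.9 + 0.2a_B.
The reaction-function slope is 0.2, so a 25-unit rise in a_B moves a_A by 0.2 × 25 = 5. Arden's best response rises — the actions are strategic complements.

5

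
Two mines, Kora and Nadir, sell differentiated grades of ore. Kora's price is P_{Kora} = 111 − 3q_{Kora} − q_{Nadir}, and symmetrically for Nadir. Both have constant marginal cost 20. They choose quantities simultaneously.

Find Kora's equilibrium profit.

507

Mine Kora's profit: π = q_{Kora}(111 − 3q_{Kora} − q_{Nadir}) − 20q_{Kora}.
∂π/∂q_{Kora} = 91 − 6q_{Kora} − q_{Nadir} = 0 ⇒ q_{Kora} = 91/6 − (1/6)q_{Nadir}.
Setting q_{Kora} = q_{Nadir} in the reaction function: q_{Kora} = 91/6 − (1/6)q_{Kora}, so q_{Kora} = (91/6) / (7/6) = 13.
P_{Kora} = 111 − 3·13 − 13 = 59.
Profit = (59 − 20)·13 = 507.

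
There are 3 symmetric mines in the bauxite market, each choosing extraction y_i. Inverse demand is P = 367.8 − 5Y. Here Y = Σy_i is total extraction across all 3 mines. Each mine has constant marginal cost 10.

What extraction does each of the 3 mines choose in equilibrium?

A representative mine's profit is π_i = y_i(367.8 − 5Y) − 10y_i, with Y = y_i + Σ_{j≠i} y_j.
First-order condition: 357.8 − 10y_i − 5Σ_{j≠i} y_j = 0.
With identical mines, set every y_j = y: then 357.8 − 10y − 10y = 0, i.e. y = 357.8/20 = 17.89.

17.89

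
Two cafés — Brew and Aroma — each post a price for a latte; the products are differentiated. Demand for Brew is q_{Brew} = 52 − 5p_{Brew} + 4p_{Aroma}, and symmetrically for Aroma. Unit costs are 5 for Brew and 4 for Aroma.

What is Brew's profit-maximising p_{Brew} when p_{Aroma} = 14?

13.3

Brew's profit: π = (p_{Brew} − 5)(52 − 5p_{Brew} + 4p_{Aroma}).
∂π/∂p_{Brew} = 77 − 10p_{Brew} + 4p_{Aroma} = 0 ⇒ p_{Brew} = 7.7 + 0.4p_{Aroma}.
At p_{Aroma} = 14: p_{Brew} = 7.7 + 0.4·14 = 13.3.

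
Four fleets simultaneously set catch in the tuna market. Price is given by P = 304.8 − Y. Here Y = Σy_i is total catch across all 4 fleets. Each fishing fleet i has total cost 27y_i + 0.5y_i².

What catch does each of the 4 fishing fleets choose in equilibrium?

A representative fishing fleet's profit is π_i = y_i(304.8 − Y) − 27y_i − 0.5y_i², with Y = y_i + Σ_{j≠i} y_j.
First-order condition: 277.8 − 3y_i − Σ_{j≠i} y_j = 0.
Imposing symmetry (y_j = y for all j) turns Σ_{j≠i} y_j into 3y, so 277.8 = 6y and y = 46.3.

46.3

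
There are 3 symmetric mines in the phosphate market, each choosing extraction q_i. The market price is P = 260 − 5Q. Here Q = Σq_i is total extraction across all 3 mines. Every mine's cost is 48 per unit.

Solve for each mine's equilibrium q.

A representative mine's profit is π_i = q_i(260 − 5Q) − 48q_i, with Q = q_i + Σ_{j≠i} q_j.
First-order condition: 212 − 10q_i − 5Σ_{j≠i} q_j = 0.
With identical mines, set every q_j = q: then 212 − 10q − 10q = 0, i.e. q = 212/20 = 10.6.

10.6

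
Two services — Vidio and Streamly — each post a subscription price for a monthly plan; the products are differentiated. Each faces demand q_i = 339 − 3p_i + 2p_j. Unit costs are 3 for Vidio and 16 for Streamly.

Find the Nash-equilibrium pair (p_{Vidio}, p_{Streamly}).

89.4375, 94.3125

Vidio's profit: π = (p_{Vidio} − 3)(339 − 3p_{Vidio} + 2p_{Streamly}).
∂π/∂p_{Vidio} = 348 − 6p_{Vidio} + 2p_{Streamly} = 0 ⇒ p_{Vidio} = 58 + (1/3)p_{Streamly}.
Similarly p_{Streamly} = 64.5 + (1/3)p_{Vidio}.
Solving the two reaction functions simultaneously: (1 − (1/3)(1/3))p_{Vidio} = 58 + (1/3)·64.5, so (8/9)p_{Vidio} = 79.5 and p_{Vidio} = 89.4375.
Then p_{Streamly} = 64.5 + (1/3)·89.4375 = 94.3125.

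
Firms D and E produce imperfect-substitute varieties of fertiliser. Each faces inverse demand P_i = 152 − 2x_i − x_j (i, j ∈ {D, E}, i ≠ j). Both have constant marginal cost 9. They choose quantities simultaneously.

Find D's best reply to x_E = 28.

28.75

Firm D's profit: π = x_D(152 − 2x_D − x_E) − 9x_D.
∂π/∂x_D = 143 − 4x_D − x_E = 0 ⇒ x_D = 35.75 − 0.25x_E.
At x_E = 28: x_D = 35.75 − 0.25·28 = 28.75.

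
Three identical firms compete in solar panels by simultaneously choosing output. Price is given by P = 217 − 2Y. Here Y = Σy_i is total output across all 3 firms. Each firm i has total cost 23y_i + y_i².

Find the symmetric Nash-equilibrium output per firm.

A representative firm's profit is π_i = y_i(217 − 2Y) − 23y_i − y_i², with Y = y_i + Σ_{j≠i} y_j.
First-order condition: 194 − 6y_i − 2Σ_{j≠i} y_j = 0.
In a symmetric equilibrium every firm chooses the same y, so Σ_{j≠i} y_j = 2y. The condition becomes 194 − 10y = 0, giving y = 194/10 = 19.4.

19.4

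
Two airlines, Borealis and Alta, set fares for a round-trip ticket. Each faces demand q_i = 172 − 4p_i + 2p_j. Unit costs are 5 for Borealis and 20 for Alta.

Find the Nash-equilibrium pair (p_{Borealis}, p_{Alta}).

34, 40

Borealis's profit: π = (p_{Borealis} − 5)(172 − 4p_{Borealis} + 2p_{Alta}).
∂π/∂p_{Borealis} = 192 − 8p_{Borealis} + 2p_{Alta} = 0 ⇒ p_{Borealis} = 24 + 0.25p_{Alta}.
Similarly p_{Alta} = 31.5 + 0.25p_{Borealis}.
Solving the two reaction functions simultaneously: (1 − (0.25)(0.25))p_{Borealis} = 24 + 0.25·31.5, so 0.9375p_{Borealis} = 31.875 and p_{Borealis} = 34.
Then p_{Alta} = 31.5 + 0.25·34 = 40.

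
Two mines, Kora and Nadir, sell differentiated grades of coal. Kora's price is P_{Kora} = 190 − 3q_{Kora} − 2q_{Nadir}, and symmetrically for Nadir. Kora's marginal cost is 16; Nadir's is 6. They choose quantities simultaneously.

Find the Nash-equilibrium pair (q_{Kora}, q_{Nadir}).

Mine Kora's profit: π = q_{Kora}(190 − 3q_{Kora} − 2q_{Nadir}) − 16q_{Kora}.
∂π/∂q_{Kora} = 174 − 6q_{Kora} − 2q_{Nadir} = 0 ⇒ q_{Kora} = 29 − (1/3)q_{Nadir}.
Similarly q_{Nadir} = 92/3 − (1/3)q_{Kora}.
Solving the two reaction functions simultaneously: (1 − (−1/3)(−1/3))q_{Kora} = 29 − (1/3)·(92/3), so (8/9)q_{Kora} = 169/9 and q_{Kora} = 21.125.
Then q_{Nadir} = 92/3 − (1/3)·21.125 = 23.625.

21.125, 23.625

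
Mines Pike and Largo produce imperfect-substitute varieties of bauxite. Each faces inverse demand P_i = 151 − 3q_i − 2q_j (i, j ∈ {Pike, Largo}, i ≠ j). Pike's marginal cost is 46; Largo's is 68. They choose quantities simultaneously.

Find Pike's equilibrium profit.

Mine Pike's profit: π = q_{Pike}(151 − 3q_{Pike} − 2q_{Largo}) − 46q_{Pike}.
∂π/∂q_{Pike} = 105 − 6q_{Pike} − 2q_{Largo} = 0 ⇒ q_{Pike} = 17.5 − (1/3)q_{Largo}.
Similarly q_{Largo} = 83/6 − (1/3)q_{Pike}.
Substituting the second reaction function into the first: q_{Pike} = 17.5 − (1/3)(83/6 − (1/3)q_{Pike}), which gives (8/9)q_{Pike} = 116/9 ⇒ q_{Pike} = 14.5.
Then q_{Largo} = 83/6 − (1/3)·14.5 = 9.
P_{Pike} = 151 − 3·14.5 − 2·9 = 89.5.
Profit = (89.5 − 46)·14.5 = 630.75.

630.75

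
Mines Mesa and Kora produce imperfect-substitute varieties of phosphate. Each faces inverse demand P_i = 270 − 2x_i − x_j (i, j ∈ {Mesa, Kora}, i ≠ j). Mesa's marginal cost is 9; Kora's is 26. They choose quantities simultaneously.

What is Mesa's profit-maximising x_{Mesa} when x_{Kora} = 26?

58.75

Mine Mesa's profit: π = x_{Mesa}(270 − 2x_{Mesa} − x_{Kora}) − 9x_{Mesa}.
∂π/∂x_{Mesa} = 261 − 4x_{Mesa} − x_{Kora} = 0 ⇒ x_{Mesa} = 65.25 − 0.25x_{Kora}.
At x_{Kora} = 26: x_{Mesa} = 65.25 − 0.25·26 = 58.75.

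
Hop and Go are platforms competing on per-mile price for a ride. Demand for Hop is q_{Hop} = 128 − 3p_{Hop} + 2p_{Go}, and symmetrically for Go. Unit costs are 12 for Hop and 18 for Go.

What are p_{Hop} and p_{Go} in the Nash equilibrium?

42.125, 44.375

Hop's profit: π = (p_{Hop} − 12)(128 − 3p_{Hop} + 2p_{Go}).
∂π/∂p_{Hop} = 164 − 6p_{Hop} + 2p_{Go} = 0 ⇒ p_{Hop} = 82/3 + (1/3)p_{Go}.
Similarly p_{Go} = 91/3 + (1/3)p_{Hop}.
Substituting the second reaction function into the first: p_{Hop} = 82/3 + (1/3)(91/3 + (1/3)p_{Hop}), which gives (8/9)p_{Hop} = 337/9 ⇒ p_{Hop} = 42.125.
Then p_{Go} = 91/3 + (1/3)·42.125 = 44.375.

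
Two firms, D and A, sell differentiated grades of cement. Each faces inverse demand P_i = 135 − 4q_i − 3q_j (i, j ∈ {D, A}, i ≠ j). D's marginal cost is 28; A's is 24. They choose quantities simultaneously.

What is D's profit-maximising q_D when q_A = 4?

11.875

Firm D's profit: π = q_D(135 − 4q_D − 3q_A) − 28q_D.
∂π/∂q_D = 107 − 8q_D − 3q_A = 0 ⇒ q_D = 13.375 − 0.375q_A.
At q_A = 4: q_D = 13.375 − 0.375·4 = 11.875.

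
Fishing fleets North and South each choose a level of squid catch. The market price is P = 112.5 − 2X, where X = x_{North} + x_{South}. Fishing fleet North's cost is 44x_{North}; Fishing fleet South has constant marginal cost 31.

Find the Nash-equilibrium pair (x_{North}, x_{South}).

Fishing fleet North's profit: π = x_{North}(112.5 − 2(x_{North} + x_{South})) − 44x_{North}.
∂π/∂x_{North} = 68.5 − 4x_{North} − 2x_{South} = 0, so x_{North} = 17.125 − 0.5x_{South}.
By the same steps for South: x_{South} = 20.375 − 0.5x_{North}.
Plugging x_{South} into North's best response: x_{North} = 17.125 − 0.5(20.375 − 0.5x_{North}) ⇒ 0.75x_{North} = 6.9375, so x_{North} = 9.25.
Then x_{South} = 20.375 − 0.5·9.25 = 15.75.

9.25, 15.75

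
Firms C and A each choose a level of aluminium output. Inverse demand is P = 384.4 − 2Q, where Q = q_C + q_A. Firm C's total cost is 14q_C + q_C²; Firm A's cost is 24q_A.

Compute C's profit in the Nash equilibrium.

4341.1248

Firm C's profit: π = q_C(384.4 − 2(q_C + q_A)) − 14q_C − q_C².
∂π/∂q_C = 370.4 − 6q_C − 2q_A = 0, so q_C = 926/15 − (1/3)q_A.
For A: ∂π/∂q_A = 360.4 − 4q_A − 2q_C = 0 ⇒ q_A = 90.1 − 0.5q_C.
Solving the two reaction functions simultaneously: (1 − (−1/3)(−0.5))q_C = 926/15 − (1/3)·90.1, so (5/6)q_C = 31.7 and q_C = 38.04.
Then q_A = 90.1 − 0.5·38.04 = 71.08.
Price P = 384.4 − 2·109.12 = 166.16.
C's profit: (166.16 − 14)·38.04 − (38.04)² = 4341.1248.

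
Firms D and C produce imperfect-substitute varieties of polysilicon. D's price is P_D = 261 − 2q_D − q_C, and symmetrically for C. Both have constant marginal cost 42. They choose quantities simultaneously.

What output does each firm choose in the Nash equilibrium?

Firm D's profit: π = q_D(261 − 2q_D − q_C) − 42q_D.
∂π/∂q_D = 219 − 4q_D − q_C = 0 ⇒ q_D = 54.75 − 0.25q_C.
Setting q_D = q_C in the reaction function: q_D = 54.75 − 0.25q_D, so q_D = 54.75 / 1.25 = 43.8.

43.8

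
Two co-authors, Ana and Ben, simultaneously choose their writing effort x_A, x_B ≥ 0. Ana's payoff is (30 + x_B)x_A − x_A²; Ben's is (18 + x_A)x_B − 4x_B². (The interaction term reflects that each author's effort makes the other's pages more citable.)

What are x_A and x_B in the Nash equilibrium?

17.2, 4.4

Expanding Ana's payoff: 30x_A + x_Bx_A − x_A².
∂π/∂x_A = 30 + x_B − 2x_A = 0, so x_A = 15 + 0.5x_B.
Likewise for Ben: x_B = 2.25 + 0.125x_A.
Substituting the second reaction function into the first: x_A = 15 + 0.5(2.25 + 0.125x_A), which gives 0.9375x_A = 16.125 ⇒ x_A = 17.2.
Then x_B = 2.25 + 0.125·17.2 = 4.4.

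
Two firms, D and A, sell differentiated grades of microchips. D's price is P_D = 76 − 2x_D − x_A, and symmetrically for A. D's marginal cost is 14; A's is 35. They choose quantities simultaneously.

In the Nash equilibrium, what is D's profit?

Firm D's profit: π = x_D(76 − 2x_D − x_A) − 14x_D.
∂π/∂x_D = 62 − 4x_D − x_A = 0 ⇒ x_D = 15.5 − 0.25x_A.
Similarly x_A = 10.25 − 0.25x_D.
Solving the two reaction functions simultaneously: (1 − (−0.25)(−0.25))x_D = 15.5 − 0.25·10.25, so 0.9375x_D = 12.9375 and x_D = 13.8.
Then x_A = 10.25 − 0.25·13.8 = 6.8.
P_D = 76 − 2·13.8 − 6.8 = 41.6.
Profit = (41.6 − 14)·13.8 = 380.88.

380.88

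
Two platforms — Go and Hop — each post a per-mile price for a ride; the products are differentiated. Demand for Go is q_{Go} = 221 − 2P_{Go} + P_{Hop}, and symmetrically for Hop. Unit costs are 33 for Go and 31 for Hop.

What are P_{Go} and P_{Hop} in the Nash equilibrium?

Go's profit: π = (P_{Go} − 33)(221 − 2P_{Go} + P_{Hop}).
∂π/∂P_{Go} = 287 − 4P_{Go} + P_{Hop} = 0 ⇒ P_{Go} = 71.75 + 0.25P_{Hop}.
Similarly P_{Hop} = 70.75 + 0.25P_{Go}.
Plugging P_{Hop} into Go's best response: P_{Go} = 71.75 + 0.25(70.75 + 0.25P_{Go}) ⇒ 0.9375P_{Go} = 89.4375, so P_{Go} = 95.4.
Then P_{Hop} = 70.75 + 0.25·95.4 = 94.6.

95.4, 94.6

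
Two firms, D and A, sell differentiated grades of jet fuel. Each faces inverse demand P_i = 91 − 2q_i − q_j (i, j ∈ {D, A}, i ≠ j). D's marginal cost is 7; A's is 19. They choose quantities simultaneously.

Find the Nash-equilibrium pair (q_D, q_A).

Firm D's profit: π = q_D(91 − 2q_D − q_A) − 7q_D.
∂π/∂q_D = 84 − 4q_D − q_A = 0 ⇒ q_D = 21 − 0.25q_A.
Similarly q_A = 18 − 0.25q_D.
Substituting the second reaction function into the first: q_D = 21 − 0.25(18 − 0.25q_D), which gives 0.9375q_D = 16.5 ⇒ q_D = 17.6.
Then q_A = 18 − 0.25·17.6 = 13.6.

17.6, 13.6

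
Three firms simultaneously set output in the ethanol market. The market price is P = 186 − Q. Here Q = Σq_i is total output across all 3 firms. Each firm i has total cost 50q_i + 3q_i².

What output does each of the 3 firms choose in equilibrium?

13.6

A representative firm's profit is π_i = q_i(186 − Q) − 50q_i − 3q_i², with Q = q_i + Σ_{j≠i} q_j.
First-order condition: 136 − 8q_i − Σ_{j≠i} q_j = 0.
Imposing symmetry (q_j = q for all j) turns Σ_{j≠i} q_j into 2q, so 136 = 10q and q = 13.6.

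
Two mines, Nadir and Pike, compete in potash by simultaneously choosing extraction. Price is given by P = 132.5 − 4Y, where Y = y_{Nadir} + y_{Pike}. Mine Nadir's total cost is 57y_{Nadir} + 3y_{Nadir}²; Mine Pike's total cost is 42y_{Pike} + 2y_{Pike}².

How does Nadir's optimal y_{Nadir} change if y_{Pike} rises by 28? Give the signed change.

Mine Nadir's profit: π = y_{Nadir}(132.5 − 4(y_{Nadir} + y_{Pike})) − 57y_{Nadir} − 3y_{Nadir}².
∂π/∂y_{Nadir} = 75.5 − 14y_{Nadir} − 4y_{Pike} = 0, so y_{Nadir} = 151/28 − (2/7)y_{Pike}.
The reaction-function slope is −2/7, so a 28-unit rise in y_{Pike} moves y_{Nadir} by −2/7 × 28 = −8. Nadir's best response falls — the actions are strategic substitutes.

-8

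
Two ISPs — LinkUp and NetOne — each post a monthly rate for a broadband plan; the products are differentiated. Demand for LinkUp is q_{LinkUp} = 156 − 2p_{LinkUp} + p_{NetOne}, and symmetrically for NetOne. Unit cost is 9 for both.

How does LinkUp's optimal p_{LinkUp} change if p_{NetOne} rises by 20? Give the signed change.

LinkUp's profit: π = (p_{LinkUp} − 9)(156 − 2p_{LinkUp} + p_{NetOne}).
∂π/∂p_{LinkUp} = 174 − 4p_{LinkUp} + p_{NetOne} = 0 ⇒ p_{LinkUp} = 43.5 + 0.25p_{NetOne}.
The reaction-function slope is 0.25, so a 20-unit rise in p_{NetOne} moves p_{LinkUp} by 0.25 × 20 = 5. LinkUp's best response rises — the actions are strategic complements.

5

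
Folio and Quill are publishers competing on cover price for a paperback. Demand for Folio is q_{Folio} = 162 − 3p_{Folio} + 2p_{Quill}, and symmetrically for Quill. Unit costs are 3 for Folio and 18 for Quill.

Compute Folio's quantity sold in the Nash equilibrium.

Folio's profit: π = (p_{Folio} − 3)(162 − 3p_{Folio} + 2p_{Quill}).
∂π/∂p_{Folio} = 171 − 6p_{Folio} + 2p_{Quill} = 0 ⇒ p_{Folio} = 28.5 + (1/3)p_{Quill}.
Similarly p_{Quill} = 36 + (1/3)p_{Folio}.
Plugging p_{Quill} into Folio's best response: p_{Folio} = 28.5 + (1/3)(36 + (1/3)p_{Folio}) ⇒ (8/9)p_{Folio} = 40.5, so p_{Folio} = 45.5625.
Then p_{Quill} = 36 + (1/3)·45.5625 = 51.1875.
q_{Folio} = 162 − 3·45.5625 + 2·51.1875 = 127.6875.

127.6875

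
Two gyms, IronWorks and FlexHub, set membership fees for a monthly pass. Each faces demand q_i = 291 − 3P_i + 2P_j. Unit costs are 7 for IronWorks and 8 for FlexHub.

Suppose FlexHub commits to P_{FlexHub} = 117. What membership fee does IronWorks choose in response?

IronWorks's profit: π = (P_{IronWorks} − 7)(291 − 3P_{IronWorks} + 2P_{FlexHub}).
∂π/∂P_{IronWorks} = 312 − 6P_{IronWorks} + 2P_{FlexHub} = 0 ⇒ P_{IronWorks} = 52 + (1/3)P_{FlexHub}.
At P_{FlexHub} = 117: P_{IronWorks} = 52 + (1/3)·117 = 91.

91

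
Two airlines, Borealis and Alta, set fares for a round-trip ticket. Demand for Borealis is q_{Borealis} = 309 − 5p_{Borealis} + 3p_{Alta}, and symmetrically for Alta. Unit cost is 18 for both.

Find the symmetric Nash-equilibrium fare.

57

Borealis's profit: π = (p_{Borealis} − 18)(309 − 5p_{Borealis} + 3p_{Alta}).
∂π/∂p_{Borealis} = 399 − 10p_{Borealis} + 3p_{Alta} = 0 ⇒ p_{Borealis} = 39.9 + 0.3p_{Alta}.
By symmetry p_{Alta} = p_{Borealis}; substituting into the reaction function, 0.7p_{Borealis} = 39.9 and p_{Borealis} = 57.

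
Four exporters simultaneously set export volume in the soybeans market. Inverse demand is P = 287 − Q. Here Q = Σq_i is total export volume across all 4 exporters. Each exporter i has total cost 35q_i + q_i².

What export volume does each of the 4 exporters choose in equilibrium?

36

A representative exporter's profit is π_i = q_i(287 − Q) − 35q_i − q_i², with Q = q_i + Σ_{j≠i} q_j.
First-order condition: 252 − 4q_i − Σ_{j≠i} q_j = 0.
With identical exporters, set every q_j = q: then 252 − 4q − 3q = 0, i.e. q = 252/7 = 36.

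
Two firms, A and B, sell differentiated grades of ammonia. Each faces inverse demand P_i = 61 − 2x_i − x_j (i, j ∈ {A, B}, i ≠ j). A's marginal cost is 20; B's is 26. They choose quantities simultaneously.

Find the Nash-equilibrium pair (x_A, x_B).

Firm A's profit: π = x_A(61 − 2x_A − x_B) − 20x_A.
∂π/∂x_A = 41 − 4x_A − x_B = 0 ⇒ x_A = 10.25 − 0.25x_B.
Similarly x_B = 8.75 − 0.25x_A.
Plugging x_B into A's best response: x_A = 10.25 − 0.25(8.75 − 0.25x_A) ⇒ 0.9375x_A = 8.0625, so x_A = 8.6.
Then x_B = 8.75 − 0.25·8.6 = 6.6.

8.6, 6.6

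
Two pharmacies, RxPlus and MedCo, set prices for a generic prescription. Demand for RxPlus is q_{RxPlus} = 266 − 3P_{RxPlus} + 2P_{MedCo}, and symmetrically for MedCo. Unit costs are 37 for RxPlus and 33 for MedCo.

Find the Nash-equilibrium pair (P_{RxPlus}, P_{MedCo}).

93.5, 92

RxPlus's profit: π = (P_{RxPlus} − 37)(266 − 3P_{RxPlus} + 2P_{MedCo}).
∂π/∂P_{RxPlus} = 377 − 6P_{RxPlus} + 2P_{MedCo} = 0 ⇒ P_{RxPlus} = 377/6 + (1/3)P_{MedCo}.
Similarly P_{MedCo} = 365/6 + (1/3)P_{RxPlus}.
Plugging P_{MedCo} into RxPlus's best response: P_{RxPlus} = 377/6 + (1/3)(365/6 + (1/3)P_{RxPlus}) ⇒ (8/9)P_{RxPlus} = 748/9, so P_{RxPlus} = 93.5.
Then P_{MedCo} = 365/6 + (1/3)·93.5 = 92.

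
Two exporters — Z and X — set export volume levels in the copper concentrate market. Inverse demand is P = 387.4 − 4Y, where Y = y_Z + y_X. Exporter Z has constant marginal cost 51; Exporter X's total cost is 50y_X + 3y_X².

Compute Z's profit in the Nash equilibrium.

Exporter Z's profit: π = y_Z(387.4 − 4(y_Z + y_X)) − 51y_Z.
∂π/∂y_Z = 336.4 − 8y_Z − 4y_X = 0, so y_Z = 42.05 − 0.5y_X.
For X: ∂π/∂y_X = 337.4 − 14y_X − 4y_Z = 0 ⇒ y_X = 24.1 − (2/7)y_Z.
Solving the two reaction functions simultaneously: (1 − (−0.5)(−2/7))y_Z = 42.05 − 0.5·24.1, so (6/7)y_Z = 30 and y_Z = 35.
Then y_X = 24.1 − (2/7)·35 = 14.1.
Price P = 387.4 − 4·49.1 = 191.
Z's profit: (191 − 51)·35 = 4900.

4900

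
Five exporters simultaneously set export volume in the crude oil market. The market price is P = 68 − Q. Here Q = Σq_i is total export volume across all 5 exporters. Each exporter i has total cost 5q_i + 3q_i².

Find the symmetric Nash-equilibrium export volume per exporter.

A representative exporter's profit is π_i = q_i(68 − Q) − 5q_i − 3q_i², with Q = q_i + Σ_{j≠i} q_j.
First-order condition: 63 − 8q_i − Σ_{j≠i} q_j = 0.
Imposing symmetry (q_j = q for all j) turns Σ_{j≠i} q_j into 4q, so 63 = 12q and q = 5.25.

5.25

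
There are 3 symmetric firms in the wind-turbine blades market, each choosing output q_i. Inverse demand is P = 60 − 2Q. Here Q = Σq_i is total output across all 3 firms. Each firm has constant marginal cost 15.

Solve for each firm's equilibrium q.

A representative firm's profit is π_i = q_i(60 − 2Q) − 15q_i, with Q = q_i + Σ_{j≠i} q_j.
First-order condition: 45 − 4q_i − 2Σ_{j≠i} q_j = 0.
In a symmetric equilibrium every firm chooses the same q, so Σ_{j≠i} q_j = 2q. The condition becomes 45 − 8q = 0, giving q = 45/8 = 5.625.

5.625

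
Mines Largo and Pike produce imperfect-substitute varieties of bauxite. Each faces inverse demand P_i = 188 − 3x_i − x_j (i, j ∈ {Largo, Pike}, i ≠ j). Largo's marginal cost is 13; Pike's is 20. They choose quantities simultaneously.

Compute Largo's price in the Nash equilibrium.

88.6

Mine Largo's profit: π = x_{Largo}(188 − 3x_{Largo} − x_{Pike}) − 13x_{Largo}.
∂π/∂x_{Largo} = 175 − 6x_{Largo} − x_{Pike} = 0 ⇒ x_{Largo} = 175/6 − (1/6)x_{Pike}.
Similarly x_{Pike} = 28 − (1/6)x_{Largo}.
Substituting the second reaction function into the first: x_{Largo} = 175/6 − (1/6)(28 − (1/6)x_{Largo}), which gives (35/36)x_{Largo} = 24.5 ⇒ x_{Largo} = 25.2.
Then x_{Pike} = 28 − (1/6)·25.2 = 23.8.
P_{Largo} = 188 − 3·25.2 − 23.8 = 88.6.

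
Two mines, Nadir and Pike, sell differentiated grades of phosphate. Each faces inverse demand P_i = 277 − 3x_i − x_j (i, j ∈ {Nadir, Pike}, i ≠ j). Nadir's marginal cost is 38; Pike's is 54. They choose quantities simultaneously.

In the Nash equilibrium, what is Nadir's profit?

Mine Nadir's profit: π = x_{Nadir}(277 − 3x_{Nadir} − x_{Pike}) − 38x_{Nadir}.
∂π/∂x_{Nadir} = 239 − 6x_{Nadir} − x_{Pike} = 0 ⇒ x_{Nadir} = 239/6 − (1/6)x_{Pike}.
Similarly x_{Pike} = 223/6 − (1/6)x_{Nadir}.
Plugging x_{Pike} into Nadir's best response: x_{Nadir} = 239/6 − (1/6)(223/6 − (1/6)x_{Nadir}) ⇒ (35/36)x_{Nadir} = 1211/36, so x_{Nadir} = 34.6.
Then x_{Pike} = 223/6 − (1/6)·34.6 = 31.4.
P_{Nadir} = 277 − 3·34.6 − 31.4 = 141.8.
Profit = (141.8 − 38)·34.6 = 3591.48.

3591.48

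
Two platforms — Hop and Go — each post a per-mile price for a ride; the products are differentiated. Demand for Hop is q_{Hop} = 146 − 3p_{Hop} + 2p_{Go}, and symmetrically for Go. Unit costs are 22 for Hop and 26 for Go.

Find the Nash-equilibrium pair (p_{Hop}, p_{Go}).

Hop's profit: π = (p_{Hop} − 22)(146 − 3p_{Hop} + 2p_{Go}).
∂π/∂p_{Hop} = 212 − 6p_{Hop} + 2p_{Go} = 0 ⇒ p_{Hop} = 106/3 + (1/3)p_{Go}.
Similarly p_{Go} = 112/3 + (1/3)p_{Hop}.
Substituting the second reaction function into the first: p_{Hop} = 106/3 + (1/3)(112/3 + (1/3)p_{Hop}), which gives (8/9)p_{Hop} = 430/9 ⇒ p_{Hop} = 53.75.
Then p_{Go} = 112/3 + (1/3)·53.75 = 55.25.

53.75, 55.25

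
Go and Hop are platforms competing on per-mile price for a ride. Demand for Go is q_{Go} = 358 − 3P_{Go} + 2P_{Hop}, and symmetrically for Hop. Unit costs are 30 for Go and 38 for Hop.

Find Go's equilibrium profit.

20916.75

Go's profit: π = (P_{Go} − 30)(358 − 3P_{Go} + 2P_{Hop}).
∂π/∂P_{Go} = 448 − 6P_{Go} + 2P_{Hop} = 0 ⇒ P_{Go} = 224/3 + (1/3)P_{Hop}.
Similarly P_{Hop} = 236/3 + (1/3)P_{Go}.
Substituting the second reaction function into the first: P_{Go} = 224/3 + (1/3)(236/3 + (1/3)P_{Go}), which gives (8/9)P_{Go} = 908/9 ⇒ P_{Go} = 113.5.
Then P_{Hop} = 236/3 + (1/3)·113.5 = 116.5.
q_{Go} = 358 − 3·113.5 + 2·116.5 = 250.5.
Profit = (113.5 − 30)·250.5 = 20916.75.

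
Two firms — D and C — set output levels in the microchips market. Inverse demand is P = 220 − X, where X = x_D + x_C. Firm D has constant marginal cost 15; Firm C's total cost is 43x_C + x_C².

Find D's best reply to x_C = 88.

58.5

Firm D's profit: π = x_D(220 − (x_D + x_C)) − 15x_D.
∂π/∂x_D = 205 − 2x_D − x_C = 0, so x_D = 102.5 − 0.5x_C.
At x_C = 88: x_D = 102.5 − 0.5·88 = 58.5.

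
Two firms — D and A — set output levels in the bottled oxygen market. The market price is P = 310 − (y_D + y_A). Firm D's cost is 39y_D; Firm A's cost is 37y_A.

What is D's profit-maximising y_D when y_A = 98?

86.5

Firm D's profit: π = y_D(310 − (y_D + y_A)) − 39y_D.
∂π/∂y_D = 271 − 2y_D − y_A = 0, so y_D = 135.5 − 0.5y_A.
At y_A = 98: y_D = 135.5 − 0.5·98 = 86.5.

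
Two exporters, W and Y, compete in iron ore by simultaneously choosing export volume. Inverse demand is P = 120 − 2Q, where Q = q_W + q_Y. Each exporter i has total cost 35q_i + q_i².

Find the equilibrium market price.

Exporter W's profit: π = q_W(120 − 2(q_W + q_Y)) − 35q_W − q_W².
∂π/∂q_W = 85 − 6q_W − 2q_Y = 0, so q_W = 85/6 − (1/3)q_Y.
By symmetry q_Y = q_W; substituting into the reaction function, (4/3)q_W = 85/6 and q_W = 10.625.
Equilibrium price: P = 120 − 2·21.25 = 77.5.

77.5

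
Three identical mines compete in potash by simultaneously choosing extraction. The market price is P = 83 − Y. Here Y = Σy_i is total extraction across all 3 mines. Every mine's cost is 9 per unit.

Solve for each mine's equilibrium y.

A representative mine's profit is π_i = y_i(83 − Y) − 9y_i, with Y = y_i + Σ_{j≠i} y_j.
First-order condition: 74 − 2y_i − Σ_{j≠i} y_j = 0.
In a symmetric equilibrium every mine chooses the same y, so Σ_{j≠i} y_j = 2y. The condition becomes 74 − 4y = 0, giving y = 74/4 = 18.5.

18.5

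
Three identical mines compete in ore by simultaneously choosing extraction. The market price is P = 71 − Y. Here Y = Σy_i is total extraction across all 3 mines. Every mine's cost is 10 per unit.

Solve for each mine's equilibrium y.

15.25

A representative mine's profit is π_i = y_i(71 − Y) − 10y_i, with Y = y_i + Σ_{j≠i} y_j.
First-order condition: 61 − 2y_i − Σ_{j≠i} y_j = 0.
Imposing symmetry (y_j = y for all j) turns Σ_{j≠i} y_j into 2y, so 61 = 4y and y = 15.25.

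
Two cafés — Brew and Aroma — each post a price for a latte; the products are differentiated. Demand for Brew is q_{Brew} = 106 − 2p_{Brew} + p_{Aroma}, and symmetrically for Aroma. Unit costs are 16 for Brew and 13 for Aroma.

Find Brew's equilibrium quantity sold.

Brew's profit: π = (p_{Brew} − 16)(106 − 2p_{Brew} + p_{Aroma}).
∂π/∂p_{Brew} = 138 − 4p_{Brew} + p_{Aroma} = 0 ⇒ p_{Brew} = 34.5 + 0.25p_{Aroma}.
Similarly p_{Aroma} = 33 + 0.25p_{Brew}.
Substituting the second reaction function into the first: p_{Brew} = 34.5 + 0.25(33 + 0.25p_{Brew}), which gives 0.9375p_{Brew} = 42.75 ⇒ p_{Brew} = 45.6.
Then p_{Aroma} = 33 + 0.25·45.6 = 44.4.
q_{Brew} = 106 − 2·45.6 + 44.4 = 59.2.

59.2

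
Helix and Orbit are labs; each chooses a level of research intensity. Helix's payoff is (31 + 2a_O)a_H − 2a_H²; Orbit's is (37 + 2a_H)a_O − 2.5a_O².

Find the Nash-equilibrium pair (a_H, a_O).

14.3125, 13.125

Expanding Helix's payoff: 31a_H + 2a_Oa_H − 2a_H².
∂π/∂a_H = 31 + 2a_O − 4a_H = 0, so a_H = 7.75 + 0.5a_O.
Likewise for Orbit: a_O = 7.4 + 0.4a_H.
Plugging a_O into Helix's best response: a_H = 7.75 + 0.5(7.4 + 0.4a_H) ⇒ 0.8a_H = 11.45, so a_H = 14.3125.
Then a_O = 7.4 + 0.4·14.3125 = 13.125.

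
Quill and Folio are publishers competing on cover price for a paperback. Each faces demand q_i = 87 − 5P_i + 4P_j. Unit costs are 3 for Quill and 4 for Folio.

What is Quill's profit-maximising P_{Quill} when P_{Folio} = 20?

Quill's profit: π = (P_{Quill} − 3)(87 − 5P_{Quill} + 4P_{Folio}).
∂π/∂P_{Quill} = 102 − 10P_{Quill} + 4P_{Folio} = 0 ⇒ P_{Quill} = 10.2 + 0.4P_{Folio}.
At P_{Folio} = 20: P_{Quill} = 10.2 + 0.4·20 = 18.2.

18.2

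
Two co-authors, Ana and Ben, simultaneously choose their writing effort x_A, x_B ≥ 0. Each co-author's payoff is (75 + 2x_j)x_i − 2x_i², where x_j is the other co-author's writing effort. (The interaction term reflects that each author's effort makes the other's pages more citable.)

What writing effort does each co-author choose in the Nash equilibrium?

Ana's payoff is (75 + 2x_B)x_A − 2x_A².
∂π/∂x_A = 75 + 2x_B − 4x_A = 0, so x_A = 18.75 + 0.5x_B.
The game is symmetric, so in equilibrium x_B = x_A: the reaction function gives 0.5x_A = 18.75, hence x_A = 37.5.

37.5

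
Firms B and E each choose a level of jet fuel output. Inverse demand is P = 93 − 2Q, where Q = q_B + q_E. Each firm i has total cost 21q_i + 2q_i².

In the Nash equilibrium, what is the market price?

Firm B's profit: π = q_B(93 − 2(q_B + q_E)) − 21q_B − 2q_B².
∂π/∂q_B = 72 − 8q_B − 2q_E = 0, so q_B = 9 − 0.25q_E.
Setting q_B = q_E in the reaction function: q_B = 9 − 0.25q_B, so q_B = 9 / 1.25 = 7.2.
Equilibrium price: P = 93 − 2·14.4 = 64.2.

64.2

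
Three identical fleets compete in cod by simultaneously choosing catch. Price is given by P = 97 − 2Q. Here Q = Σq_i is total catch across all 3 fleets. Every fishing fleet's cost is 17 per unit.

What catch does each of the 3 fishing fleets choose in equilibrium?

A representative fishing fleet's profit is π_i = q_i(97 − 2Q) − 17q_i, with Q = q_i + Σ_{j≠i} q_j.
First-order condition: 80 − 4q_i − 2Σ_{j≠i} q_j = 0.
In a symmetric equilibrium every fishing fleet chooses the same q, so Σ_{j≠i} q_j = 2q. The condition becomes 80 − 8q = 0, giving q = 80/8 = 10.

10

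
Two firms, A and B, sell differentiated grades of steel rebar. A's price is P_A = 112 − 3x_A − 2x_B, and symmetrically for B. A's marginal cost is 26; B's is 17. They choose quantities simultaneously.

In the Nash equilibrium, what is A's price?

56.5625

Firm A's profit: π = x_A(112 − 3x_A − 2x_B) − 26x_A.
∂π/∂x_A = 86 − 6x_A − 2x_B = 0 ⇒ x_A = 43/3 − (1/3)x_B.
Similarly x_B = 95/6 − (1/3)x_A.
Plugging x_B into A's best response: x_A = 43/3 − (1/3)(95/6 − (1/3)x_A) ⇒ (8/9)x_A = 163/18, so x_A = 10.1875.
Then x_B = 95/6 − (1/3)·10.1875 = 12.4375.
P_A = 112 − 3·10.1875 − 2·12.4375 = 56.5625.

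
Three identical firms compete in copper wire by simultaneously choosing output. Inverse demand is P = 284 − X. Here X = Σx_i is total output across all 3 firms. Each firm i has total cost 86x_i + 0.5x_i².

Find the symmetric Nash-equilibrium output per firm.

39.6

A representative firm's profit is π_i = x_i(284 − X) − 86x_i − 0.5x_i², with X = x_i + Σ_{j≠i} x_j.
First-order condition: 198 − 3x_i − Σ_{j≠i} x_j = 0.
With identical firms, set every x_j = x: then 198 − 3x − 2x = 0, i.e. x = 198/5 = 39.6.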